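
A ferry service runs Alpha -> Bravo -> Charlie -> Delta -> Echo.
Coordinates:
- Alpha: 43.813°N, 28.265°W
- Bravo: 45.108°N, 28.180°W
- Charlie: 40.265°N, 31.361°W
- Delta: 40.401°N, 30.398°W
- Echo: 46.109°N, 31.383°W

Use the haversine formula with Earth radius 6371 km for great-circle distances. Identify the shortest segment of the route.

Leg distances:
Alpha→Bravo: 144.2 km
Bravo→Charlie: 597.9 km
Charlie→Delta: 83.0 km
Delta→Echo: 639.7 km
The shortest leg is Charlie–Delta at 83.0 km.

Charlie–Delta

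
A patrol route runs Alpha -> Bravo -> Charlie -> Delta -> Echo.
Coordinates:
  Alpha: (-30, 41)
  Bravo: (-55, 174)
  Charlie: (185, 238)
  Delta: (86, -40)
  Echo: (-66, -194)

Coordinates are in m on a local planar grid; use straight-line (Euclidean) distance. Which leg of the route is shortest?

Alpha–Bravo

Leg distances:
Alpha→Bravo: 135.3 m
Bravo→Charlie: 248.4 m
Charlie→Delta: 295.1 m
Delta→Echo: 216.4 m
The shortest leg is Alpha–Bravo at 135.3 m.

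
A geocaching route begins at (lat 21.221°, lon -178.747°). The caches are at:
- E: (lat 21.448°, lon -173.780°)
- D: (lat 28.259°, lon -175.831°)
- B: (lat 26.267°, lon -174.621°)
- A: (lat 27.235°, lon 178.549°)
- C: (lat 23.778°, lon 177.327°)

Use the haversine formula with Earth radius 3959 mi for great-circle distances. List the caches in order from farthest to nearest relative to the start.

Computing each great-circle distance from (lat 21.221°, lon -178.747°):
D (lat 28.259°, lon -175.831°): 519.5 mi
A (lat 27.235°, lon 178.549°): 449.1 mi
B (lat 26.267°, lon -174.621°): 435.4 mi
E (lat 21.448°, lon -173.780°): 320.1 mi
C (lat 23.778°, lon 177.327°): 306.6 mi

D, A, B, E, C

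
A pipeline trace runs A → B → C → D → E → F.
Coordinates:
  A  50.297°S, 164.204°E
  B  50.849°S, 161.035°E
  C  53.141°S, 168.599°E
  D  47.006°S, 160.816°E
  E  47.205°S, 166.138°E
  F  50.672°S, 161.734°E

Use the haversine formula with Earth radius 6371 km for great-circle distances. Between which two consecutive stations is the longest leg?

Leg distances:
A→B: 232.0 km
B→C: 576.8 km
C→D: 878.7 km
D→E: 403.3 km
E→F: 501.9 km
The longest leg is C–D at 878.7 km.

C–D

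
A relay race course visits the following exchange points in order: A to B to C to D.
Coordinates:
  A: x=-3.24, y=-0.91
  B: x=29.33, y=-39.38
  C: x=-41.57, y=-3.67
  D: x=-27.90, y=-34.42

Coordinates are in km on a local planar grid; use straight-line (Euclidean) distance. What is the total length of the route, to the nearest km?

163 km

Leg distances:
A→B: 50.4 km  (cumulative 50.4 km)
B→C: 79.4 km  (cumulative 129.8 km)
C→D: 33.7 km  (cumulative 163.4 km)
Total route length ≈ 163 km.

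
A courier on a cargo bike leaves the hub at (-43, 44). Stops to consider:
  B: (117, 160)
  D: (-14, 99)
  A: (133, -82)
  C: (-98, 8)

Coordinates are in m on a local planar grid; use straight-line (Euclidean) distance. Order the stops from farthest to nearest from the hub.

A, B, C, D

Computing each straight-line distance from (-43, 44):
A (133, -82): 216.5 m
B (117, 160): 197.6 m
C (-98, 8): 65.7 m
D (-14, 99): 62.2 m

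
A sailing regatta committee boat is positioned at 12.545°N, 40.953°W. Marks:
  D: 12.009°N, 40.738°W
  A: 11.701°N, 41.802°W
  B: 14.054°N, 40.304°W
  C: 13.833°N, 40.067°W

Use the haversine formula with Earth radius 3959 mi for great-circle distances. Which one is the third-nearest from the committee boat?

C

Distances from the committee boat (12.545°N, 40.953°W):
D: 39.8 mi
A: 81.8 mi
C: 107.1 mi
B: 113.0 mi
The third-nearest is C at 107.1 mi.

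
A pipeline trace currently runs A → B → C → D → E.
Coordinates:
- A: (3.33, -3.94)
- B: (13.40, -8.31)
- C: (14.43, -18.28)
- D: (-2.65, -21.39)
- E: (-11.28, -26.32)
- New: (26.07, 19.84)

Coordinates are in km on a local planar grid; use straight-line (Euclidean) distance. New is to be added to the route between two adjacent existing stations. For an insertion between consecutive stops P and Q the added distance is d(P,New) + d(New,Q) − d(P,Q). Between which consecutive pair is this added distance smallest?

Added distance for inserting New between each consecutive pair:
A–B: 52.8 km
B–C: 60.7 km
C–D: 72.7 km
D–E: 99.7 km
Smallest added distance is 52.8 km, inserting between A and B.

between A and B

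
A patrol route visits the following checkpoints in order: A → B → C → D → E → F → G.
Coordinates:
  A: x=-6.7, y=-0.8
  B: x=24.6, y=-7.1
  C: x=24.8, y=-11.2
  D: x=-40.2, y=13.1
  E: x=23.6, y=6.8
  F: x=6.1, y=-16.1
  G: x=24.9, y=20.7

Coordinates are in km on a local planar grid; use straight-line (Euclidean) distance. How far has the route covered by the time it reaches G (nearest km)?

240 km

Leg distances:
A→B: 31.9 km  (cumulative 31.9 km)
B→C: 4.1 km  (cumulative 36.0 km)
C→D: 69.4 km  (cumulative 105.4 km)
D→E: 64.1 km  (cumulative 169.5 km)
E→F: 28.8 km  (cumulative 198.4 km)
F→G: 41.3 km  (cumulative 239.7 km)
Cumulative distance at G ≈ 240 km.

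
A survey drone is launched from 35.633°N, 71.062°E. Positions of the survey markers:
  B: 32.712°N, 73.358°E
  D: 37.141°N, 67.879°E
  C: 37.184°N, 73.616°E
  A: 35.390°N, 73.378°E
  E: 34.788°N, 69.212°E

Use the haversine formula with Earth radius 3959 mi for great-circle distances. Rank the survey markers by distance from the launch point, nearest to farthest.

E, A, C, D, B

Distance from the launch point at 35.633°N, 71.062°E to each:
E 34.788°N, 69.212°E: 119.7 mi
A 35.390°N, 73.378°E: 131.3 mi
C 37.184°N, 73.616°E: 177.9 mi
D 37.141°N, 67.879°E: 205.4 mi
B 32.712°N, 73.358°E: 240.7 mi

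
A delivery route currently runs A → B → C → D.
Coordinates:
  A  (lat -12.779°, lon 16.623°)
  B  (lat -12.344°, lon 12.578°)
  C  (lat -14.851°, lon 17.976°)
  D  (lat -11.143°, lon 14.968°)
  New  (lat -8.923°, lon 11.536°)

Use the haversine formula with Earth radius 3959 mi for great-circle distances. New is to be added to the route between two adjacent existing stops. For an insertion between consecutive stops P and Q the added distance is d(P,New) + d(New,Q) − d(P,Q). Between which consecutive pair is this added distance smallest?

Added distance for inserting New between each consecutive pair:
A–B: 408.3 mi
B–C: 442.6 mi
C–D: 550.5 mi
Smallest added distance is 408.3 mi, inserting between A and B.

between A and B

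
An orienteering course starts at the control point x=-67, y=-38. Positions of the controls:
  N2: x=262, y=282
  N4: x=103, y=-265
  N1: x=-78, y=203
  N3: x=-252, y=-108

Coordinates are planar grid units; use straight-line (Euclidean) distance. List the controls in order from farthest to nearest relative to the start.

Distances from the start:
N2 x=262, y=282: 459.0
N4 x=103, y=-265: 283.6
N1 x=-78, y=203: 241.3
N3 x=-252, y=-108: 197.8

N2, N4, N1, N3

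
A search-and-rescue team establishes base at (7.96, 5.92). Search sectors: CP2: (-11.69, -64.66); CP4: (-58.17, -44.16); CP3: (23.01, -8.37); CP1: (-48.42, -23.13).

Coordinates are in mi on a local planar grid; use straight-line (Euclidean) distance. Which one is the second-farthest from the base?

Distance to each, sorted:
CP4: 83.0 mi
CP2: 73.3 mi
CP1: 63.4 mi
CP3: 20.8 mi
The second-farthest is CP2 at 73.3 mi.

CP2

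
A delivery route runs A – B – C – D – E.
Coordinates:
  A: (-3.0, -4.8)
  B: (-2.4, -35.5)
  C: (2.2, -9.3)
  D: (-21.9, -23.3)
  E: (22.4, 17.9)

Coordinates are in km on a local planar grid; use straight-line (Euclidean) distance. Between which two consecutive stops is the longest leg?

Leg distances:
A→B: 30.7 km
B→C: 26.6 km
C→D: 27.9 km
D→E: 60.5 km
The longest leg is D–E at 60.5 km.

D–E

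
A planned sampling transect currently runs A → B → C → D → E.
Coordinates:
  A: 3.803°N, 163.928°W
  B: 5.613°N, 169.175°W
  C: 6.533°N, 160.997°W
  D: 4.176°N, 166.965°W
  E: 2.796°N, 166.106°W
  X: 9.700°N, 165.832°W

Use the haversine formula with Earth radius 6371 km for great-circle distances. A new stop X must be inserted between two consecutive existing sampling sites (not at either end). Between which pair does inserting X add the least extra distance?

between B and C

Added distance for inserting X between each consecutive pair:
A–B: 658.2 km
B–C: 313.1 km
C–D: 554.2 km
D–E: 1214.5 km
Smallest added distance is 313.1 km, inserting between B and C.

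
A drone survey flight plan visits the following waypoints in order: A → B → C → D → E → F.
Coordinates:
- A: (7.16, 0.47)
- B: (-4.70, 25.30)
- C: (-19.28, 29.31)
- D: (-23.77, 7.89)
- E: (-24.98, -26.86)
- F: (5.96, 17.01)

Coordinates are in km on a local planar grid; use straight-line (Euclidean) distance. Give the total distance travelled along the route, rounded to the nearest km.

153 km

Leg distances:
A→B: 27.5 km  (cumulative 27.5 km)
B→C: 15.1 km  (cumulative 42.6 km)
C→D: 21.9 km  (cumulative 64.5 km)
D→E: 34.8 km  (cumulative 99.3 km)
E→F: 53.7 km  (cumulative 153.0 km)
Total route length ≈ 153 km.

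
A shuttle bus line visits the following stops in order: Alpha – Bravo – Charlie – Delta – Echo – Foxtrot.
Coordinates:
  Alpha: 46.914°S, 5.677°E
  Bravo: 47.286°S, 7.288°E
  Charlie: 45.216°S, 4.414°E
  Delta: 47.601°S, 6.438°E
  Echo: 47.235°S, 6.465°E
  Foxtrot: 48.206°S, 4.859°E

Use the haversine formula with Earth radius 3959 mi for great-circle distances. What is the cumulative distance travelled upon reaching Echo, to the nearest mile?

Leg distances:
Alpha→Bravo: 80.0 mi  (cumulative 80.0 mi)
Bravo→Charlie: 198.3 mi  (cumulative 278.3 mi)
Charlie→Delta: 190.9 mi  (cumulative 469.2 mi)
Delta→Echo: 25.3 mi  (cumulative 494.5 mi)
Cumulative distance at Echo ≈ 495 mi.

495 mi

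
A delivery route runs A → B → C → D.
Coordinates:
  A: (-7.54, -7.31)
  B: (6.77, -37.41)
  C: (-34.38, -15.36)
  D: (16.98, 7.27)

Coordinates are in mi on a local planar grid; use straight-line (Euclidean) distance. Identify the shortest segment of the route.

Leg distances:
A→B: 33.3 mi
B→C: 46.7 mi
C→D: 56.1 mi
The shortest leg is A–B at 33.3 mi.

A–B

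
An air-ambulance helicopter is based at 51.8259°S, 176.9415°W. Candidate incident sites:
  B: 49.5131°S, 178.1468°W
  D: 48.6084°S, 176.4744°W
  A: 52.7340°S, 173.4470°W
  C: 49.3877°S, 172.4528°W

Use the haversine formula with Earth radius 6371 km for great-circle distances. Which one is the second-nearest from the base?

B

Distance to each, sorted:
A: 258.3 km
B: 270.8 km
D: 359.3 km
C: 416.8 km
The second-nearest is B at 270.8 km.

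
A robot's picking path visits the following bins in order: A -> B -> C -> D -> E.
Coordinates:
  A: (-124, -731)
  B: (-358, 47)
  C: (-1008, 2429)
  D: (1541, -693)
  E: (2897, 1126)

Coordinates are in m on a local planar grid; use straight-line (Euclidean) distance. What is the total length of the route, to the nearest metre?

9581 m

Leg distances:
A→B: 812.4 m  (cumulative 812.4 m)
B→C: 2469.1 m  (cumulative 3281.5 m)
C→D: 4030.4 m  (cumulative 7311.9 m)
D→E: 2268.8 m  (cumulative 9580.8 m)
Total route length ≈ 9581 m.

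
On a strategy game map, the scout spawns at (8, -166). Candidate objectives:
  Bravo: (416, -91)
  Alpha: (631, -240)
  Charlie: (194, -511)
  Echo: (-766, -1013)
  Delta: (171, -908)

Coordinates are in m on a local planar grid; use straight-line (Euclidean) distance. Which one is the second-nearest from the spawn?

Distance to each, sorted:
Charlie: 391.9 m
Bravo: 414.8 m
Alpha: 627.4 m
Delta: 759.7 m
Echo: 1147.4 m
The second-nearest is Bravo at 414.8 m.

Bravo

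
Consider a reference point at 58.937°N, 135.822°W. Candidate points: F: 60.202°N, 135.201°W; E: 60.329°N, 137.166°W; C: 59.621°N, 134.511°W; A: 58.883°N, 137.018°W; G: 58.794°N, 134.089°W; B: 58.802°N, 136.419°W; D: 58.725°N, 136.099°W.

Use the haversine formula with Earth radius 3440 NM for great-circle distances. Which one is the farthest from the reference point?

Distance to each, sorted:
E: 93.0 NM
F: 78.3 NM
C: 57.5 NM
G: 54.5 NM
A: 37.2 NM
B: 20.2 NM
D: 15.4 NM
The farthest is E at 93.0 NM.

E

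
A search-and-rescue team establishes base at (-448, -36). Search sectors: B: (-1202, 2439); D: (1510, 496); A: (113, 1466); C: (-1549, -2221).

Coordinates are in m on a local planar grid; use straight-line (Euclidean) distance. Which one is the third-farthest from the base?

Distance to each, sorted:
B: 2587.3 m
C: 2446.7 m
D: 2029.0 m
A: 1603.3 m
The third-farthest is D at 2029.0 m.

D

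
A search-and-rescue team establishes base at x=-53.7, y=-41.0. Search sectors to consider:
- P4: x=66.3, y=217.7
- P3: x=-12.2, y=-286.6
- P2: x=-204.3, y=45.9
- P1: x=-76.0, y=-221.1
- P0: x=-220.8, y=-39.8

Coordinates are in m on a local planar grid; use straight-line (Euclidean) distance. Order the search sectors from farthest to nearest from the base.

P4, P3, P1, P2, P0

Distances from the base:
P4 x=66.3, y=217.7: 285.2 m
P3 x=-12.2, y=-286.6: 249.1 m
P1 x=-76.0, y=-221.1: 181.5 m
P2 x=-204.3, y=45.9: 173.9 m
P0 x=-220.8, y=-39.8: 167.1 m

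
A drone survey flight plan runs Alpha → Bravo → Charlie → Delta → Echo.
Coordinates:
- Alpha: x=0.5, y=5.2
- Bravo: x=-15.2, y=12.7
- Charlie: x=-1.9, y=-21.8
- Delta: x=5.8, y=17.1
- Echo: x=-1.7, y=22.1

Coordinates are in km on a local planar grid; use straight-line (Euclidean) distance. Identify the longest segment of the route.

Charlie–Delta

Leg distances:
Alpha→Bravo: 17.4 km
Bravo→Charlie: 37.0 km
Charlie→Delta: 39.7 km
Delta→Echo: 9.0 km
The longest leg is Charlie–Delta at 39.7 km.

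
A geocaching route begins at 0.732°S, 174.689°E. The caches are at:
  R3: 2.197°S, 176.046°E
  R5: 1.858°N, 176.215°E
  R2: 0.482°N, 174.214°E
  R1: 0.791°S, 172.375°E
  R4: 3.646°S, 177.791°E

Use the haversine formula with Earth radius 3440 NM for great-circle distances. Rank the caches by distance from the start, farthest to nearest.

R4, R5, R1, R3, R2

Distance from the start at 0.732°S, 174.689°E to each:
R4 3.646°S, 177.791°E: 255.4 NM
R5 1.858°N, 176.215°E: 180.5 NM
R1 0.791°S, 172.375°E: 139.0 NM
R3 2.197°S, 176.046°E: 119.9 NM
R2 0.482°N, 174.214°E: 78.3 NM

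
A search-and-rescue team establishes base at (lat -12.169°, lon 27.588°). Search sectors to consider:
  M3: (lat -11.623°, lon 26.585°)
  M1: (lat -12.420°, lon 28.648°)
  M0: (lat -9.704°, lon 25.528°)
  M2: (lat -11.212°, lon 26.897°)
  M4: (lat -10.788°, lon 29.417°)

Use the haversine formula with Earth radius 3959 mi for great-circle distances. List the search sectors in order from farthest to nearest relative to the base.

Computing each great-circle distance from (lat -12.169°, lon 27.588°):
M0 (lat -9.704°, lon 25.528°): 220.3 mi
M4 (lat -10.788°, lon 29.417°): 156.3 mi
M2 (lat -11.212°, lon 26.897°): 81.0 mi
M3 (lat -11.623°, lon 26.585°): 77.6 mi
M1 (lat -12.420°, lon 28.648°): 73.6 mi

M0, M4, M2, M3, M1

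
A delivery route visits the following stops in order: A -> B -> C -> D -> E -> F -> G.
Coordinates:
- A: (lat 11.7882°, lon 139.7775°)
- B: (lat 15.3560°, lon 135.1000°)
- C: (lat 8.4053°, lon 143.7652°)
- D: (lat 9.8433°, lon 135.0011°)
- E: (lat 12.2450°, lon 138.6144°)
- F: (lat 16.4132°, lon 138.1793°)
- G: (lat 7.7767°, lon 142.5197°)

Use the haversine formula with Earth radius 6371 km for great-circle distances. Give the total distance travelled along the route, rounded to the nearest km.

4848 km

Leg distances:
A→B: 642.6 km  (cumulative 642.6 km)
B→C: 1218.6 km  (cumulative 1861.2 km)
C→D: 975.3 km  (cumulative 2836.6 km)
D→E: 476.2 km  (cumulative 3312.8 km)
E→F: 465.8 km  (cumulative 3778.6 km)
F→G: 1069.8 km  (cumulative 4848.4 km)
Total route length ≈ 4848 km.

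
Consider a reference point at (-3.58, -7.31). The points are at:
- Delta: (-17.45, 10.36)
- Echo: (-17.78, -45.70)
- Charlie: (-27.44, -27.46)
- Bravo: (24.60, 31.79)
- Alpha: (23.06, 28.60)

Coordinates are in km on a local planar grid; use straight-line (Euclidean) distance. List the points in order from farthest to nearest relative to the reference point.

Distance from the reference point at (-3.58, -7.31) to each:
Bravo (24.60, 31.79): 48.2 km
Alpha (23.06, 28.60): 44.7 km
Echo (-17.78, -45.70): 40.9 km
Charlie (-27.44, -27.46): 31.2 km
Delta (-17.45, 10.36): 22.5 km

Bravo, Alpha, Echo, Charlie, Delta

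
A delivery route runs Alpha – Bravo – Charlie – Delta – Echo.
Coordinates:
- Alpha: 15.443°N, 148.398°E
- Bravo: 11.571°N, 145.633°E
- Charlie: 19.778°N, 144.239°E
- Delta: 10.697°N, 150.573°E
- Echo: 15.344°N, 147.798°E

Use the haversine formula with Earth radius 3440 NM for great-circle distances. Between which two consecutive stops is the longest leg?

Leg distances:
Alpha→Bravo: 283.0 NM
Bravo→Charlie: 499.3 NM
Charlie→Delta: 656.9 NM
Delta→Echo: 322.8 NM
The longest leg is Charlie–Delta at 656.9 NM.

Charlie–Delta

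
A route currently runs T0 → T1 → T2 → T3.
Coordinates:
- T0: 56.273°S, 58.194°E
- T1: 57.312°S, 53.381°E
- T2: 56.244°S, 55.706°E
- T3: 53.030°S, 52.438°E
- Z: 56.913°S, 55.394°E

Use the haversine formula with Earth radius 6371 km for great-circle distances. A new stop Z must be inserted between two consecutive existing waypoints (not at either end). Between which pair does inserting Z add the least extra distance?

Added distance for inserting Z between each consecutive pair:
T0–T1: 0.0 km
T1–T2: 21.4 km
T2–T3: 133.3 km
Smallest added distance is 0.0 km, inserting between T0 and T1.

between T0 and T1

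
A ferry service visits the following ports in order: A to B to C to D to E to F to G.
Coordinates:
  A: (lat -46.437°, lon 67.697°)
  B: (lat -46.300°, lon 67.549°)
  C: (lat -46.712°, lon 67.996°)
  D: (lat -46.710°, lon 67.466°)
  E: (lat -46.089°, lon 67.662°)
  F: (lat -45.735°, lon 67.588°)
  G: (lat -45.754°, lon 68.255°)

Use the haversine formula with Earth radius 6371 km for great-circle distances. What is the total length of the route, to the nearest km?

279 km

Leg distances:
A→B: 19.0 km  (cumulative 19.0 km)
B→C: 57.2 km  (cumulative 76.2 km)
C→D: 40.4 km  (cumulative 116.6 km)
D→E: 70.7 km  (cumulative 187.3 km)
E→F: 39.8 km  (cumulative 227.0 km)
F→G: 51.8 km  (cumulative 278.8 km)
Total route length ≈ 279 km.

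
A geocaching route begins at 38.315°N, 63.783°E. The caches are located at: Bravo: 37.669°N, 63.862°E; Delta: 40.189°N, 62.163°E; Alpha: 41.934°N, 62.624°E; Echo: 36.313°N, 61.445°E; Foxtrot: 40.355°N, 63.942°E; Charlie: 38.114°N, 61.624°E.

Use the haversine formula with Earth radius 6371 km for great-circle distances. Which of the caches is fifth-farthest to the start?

Distance to each, sorted:
Alpha: 414.3 km
Echo: 303.8 km
Delta: 250.7 km
Foxtrot: 227.2 km
Charlie: 189.9 km
Bravo: 72.2 km
The fifth-farthest is Charlie at 189.9 km.

Charlie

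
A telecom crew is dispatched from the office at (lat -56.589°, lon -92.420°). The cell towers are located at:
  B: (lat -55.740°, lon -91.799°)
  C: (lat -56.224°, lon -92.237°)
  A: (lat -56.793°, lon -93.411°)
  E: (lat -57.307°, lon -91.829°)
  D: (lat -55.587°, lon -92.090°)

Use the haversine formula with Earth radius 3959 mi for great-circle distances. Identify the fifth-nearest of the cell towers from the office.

Distance to each, sorted:
C: 26.2 mi
A: 40.2 mi
E: 54.4 mi
B: 63.3 mi
D: 70.4 mi
The fifth-nearest is D at 70.4 mi.

D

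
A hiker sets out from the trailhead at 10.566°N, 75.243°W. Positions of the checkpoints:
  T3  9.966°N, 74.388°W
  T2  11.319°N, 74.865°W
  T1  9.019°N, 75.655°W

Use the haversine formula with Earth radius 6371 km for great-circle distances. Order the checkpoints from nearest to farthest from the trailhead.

Distances from the trailhead:
T2 11.319°N, 74.865°W: 93.3 km
T3 9.966°N, 74.388°W: 114.9 km
T1 9.019°N, 75.655°W: 177.8 km

T2, T3, T1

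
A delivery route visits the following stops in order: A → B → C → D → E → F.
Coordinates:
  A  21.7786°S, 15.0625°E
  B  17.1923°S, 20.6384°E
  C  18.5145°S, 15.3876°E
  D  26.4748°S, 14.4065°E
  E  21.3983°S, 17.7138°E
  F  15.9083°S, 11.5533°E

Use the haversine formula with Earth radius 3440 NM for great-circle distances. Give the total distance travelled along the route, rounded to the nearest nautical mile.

Leg distances:
A→B: 418.7 NM  (cumulative 418.7 NM)
B→C: 310.4 NM  (cumulative 729.1 NM)
C→D: 481.0 NM  (cumulative 1210.1 NM)
D→E: 354.7 NM  (cumulative 1564.8 NM)
E→F: 481.0 NM  (cumulative 2045.8 NM)
Total route length ≈ 2046 NM.

2046 NM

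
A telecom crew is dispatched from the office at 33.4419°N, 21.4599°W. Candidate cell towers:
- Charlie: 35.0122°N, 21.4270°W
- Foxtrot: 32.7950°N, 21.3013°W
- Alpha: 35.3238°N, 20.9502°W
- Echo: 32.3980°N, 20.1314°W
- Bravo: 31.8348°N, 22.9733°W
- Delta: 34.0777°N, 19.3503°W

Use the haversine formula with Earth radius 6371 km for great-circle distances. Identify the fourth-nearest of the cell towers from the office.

Delta

Distance to each, sorted:
Foxtrot: 73.4 km
Echo: 169.9 km
Charlie: 174.6 km
Delta: 207.4 km
Alpha: 214.4 km
Bravo: 228.1 km
The fourth-nearest is Delta at 207.4 km.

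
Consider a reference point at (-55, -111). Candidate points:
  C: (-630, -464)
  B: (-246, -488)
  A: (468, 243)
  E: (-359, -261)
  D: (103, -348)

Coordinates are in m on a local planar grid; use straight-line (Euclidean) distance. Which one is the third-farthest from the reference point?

Distance to each, sorted:
C: 674.7 m
A: 631.5 m
B: 422.6 m
E: 339.0 m
D: 284.8 m
The third-farthest is B at 422.6 m.

B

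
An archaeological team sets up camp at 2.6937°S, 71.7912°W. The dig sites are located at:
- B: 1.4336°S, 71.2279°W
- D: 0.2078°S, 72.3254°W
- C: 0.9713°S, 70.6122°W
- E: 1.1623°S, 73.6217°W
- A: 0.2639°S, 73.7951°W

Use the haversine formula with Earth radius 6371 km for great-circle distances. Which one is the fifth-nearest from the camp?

Distances from the camp (2.6937°S, 71.7912°W):
B: 153.5 km
C: 232.1 km
E: 265.3 km
D: 282.7 km
A: 350.2 km
The fifth-nearest is A at 350.2 km.

A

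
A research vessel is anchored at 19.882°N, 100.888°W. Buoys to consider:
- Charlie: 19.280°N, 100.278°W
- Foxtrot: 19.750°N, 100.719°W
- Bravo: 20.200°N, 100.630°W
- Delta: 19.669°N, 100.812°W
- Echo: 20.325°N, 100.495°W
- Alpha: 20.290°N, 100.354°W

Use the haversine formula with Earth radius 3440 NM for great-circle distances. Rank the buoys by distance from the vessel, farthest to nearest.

Distances from the vessel:
Charlie 19.280°N, 100.278°W: 50.0 NM
Alpha 20.290°N, 100.354°W: 38.8 NM
Echo 20.325°N, 100.495°W: 34.6 NM
Bravo 20.200°N, 100.630°W: 24.0 NM
Delta 19.669°N, 100.812°W: 13.5 NM
Foxtrot 19.750°N, 100.719°W: 12.4 NM

Charlie, Alpha, Echo, Bravo, Delta, Foxtrot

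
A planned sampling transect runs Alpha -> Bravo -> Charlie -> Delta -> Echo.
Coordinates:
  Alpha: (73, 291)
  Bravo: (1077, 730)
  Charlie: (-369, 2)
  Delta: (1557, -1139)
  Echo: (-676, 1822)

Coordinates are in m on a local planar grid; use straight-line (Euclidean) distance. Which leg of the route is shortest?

Alpha–Bravo

Leg distances:
Alpha→Bravo: 1095.8 m
Bravo→Charlie: 1618.9 m
Charlie→Delta: 2238.6 m
Delta→Echo: 3708.6 m
The shortest leg is Alpha–Bravo at 1095.8 m.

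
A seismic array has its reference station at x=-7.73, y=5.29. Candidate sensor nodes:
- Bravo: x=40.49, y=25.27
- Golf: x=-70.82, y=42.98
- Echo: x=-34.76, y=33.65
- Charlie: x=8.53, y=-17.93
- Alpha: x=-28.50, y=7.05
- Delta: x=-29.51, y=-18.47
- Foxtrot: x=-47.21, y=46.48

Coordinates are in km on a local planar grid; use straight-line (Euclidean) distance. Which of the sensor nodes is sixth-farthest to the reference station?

Charlie

Distances from the reference station (x=-7.73, y=5.29):
Golf: 73.5 km
Foxtrot: 57.1 km
Bravo: 52.2 km
Echo: 39.2 km
Delta: 32.2 km
Charlie: 28.3 km
Alpha: 20.8 km
The sixth-farthest is Charlie at 28.3 km.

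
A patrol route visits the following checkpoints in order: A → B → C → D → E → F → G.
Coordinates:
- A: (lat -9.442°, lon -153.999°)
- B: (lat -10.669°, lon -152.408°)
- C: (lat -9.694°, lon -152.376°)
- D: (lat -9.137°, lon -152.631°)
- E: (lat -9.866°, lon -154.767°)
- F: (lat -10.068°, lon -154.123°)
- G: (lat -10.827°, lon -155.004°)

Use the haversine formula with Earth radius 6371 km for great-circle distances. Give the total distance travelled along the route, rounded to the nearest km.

Leg distances:
A→B: 221.3 km  (cumulative 221.3 km)
B→C: 108.5 km  (cumulative 329.7 km)
C→D: 68.0 km  (cumulative 397.7 km)
D→E: 247.9 km  (cumulative 645.6 km)
E→F: 74.0 km  (cumulative 719.6 km)
F→G: 128.1 km  (cumulative 847.7 km)
Total route length ≈ 848 km.

848 km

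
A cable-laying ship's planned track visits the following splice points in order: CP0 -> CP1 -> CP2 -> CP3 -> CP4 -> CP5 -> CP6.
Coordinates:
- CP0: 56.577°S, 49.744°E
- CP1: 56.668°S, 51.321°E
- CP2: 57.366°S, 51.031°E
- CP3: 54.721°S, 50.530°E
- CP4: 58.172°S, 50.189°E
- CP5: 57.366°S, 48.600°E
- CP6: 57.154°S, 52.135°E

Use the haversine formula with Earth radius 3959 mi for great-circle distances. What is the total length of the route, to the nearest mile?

746 mi

Leg distances:
CP0→CP1: 60.3 mi  (cumulative 60.3 mi)
CP1→CP2: 49.4 mi  (cumulative 109.7 mi)
CP2→CP3: 183.8 mi  (cumulative 293.5 mi)
CP3→CP4: 238.8 mi  (cumulative 532.3 mi)
CP4→CP5: 80.8 mi  (cumulative 613.1 mi)
CP5→CP6: 132.9 mi  (cumulative 746.0 mi)
Total route length ≈ 746 mi.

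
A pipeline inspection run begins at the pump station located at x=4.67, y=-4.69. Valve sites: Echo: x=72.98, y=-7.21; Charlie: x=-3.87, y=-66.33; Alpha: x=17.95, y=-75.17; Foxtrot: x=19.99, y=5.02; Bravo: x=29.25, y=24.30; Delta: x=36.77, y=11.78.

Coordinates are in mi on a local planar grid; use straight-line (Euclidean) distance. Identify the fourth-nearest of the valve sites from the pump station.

Charlie

Distance to each, sorted:
Foxtrot: 18.1 mi
Delta: 36.1 mi
Bravo: 38.0 mi
Charlie: 62.2 mi
Echo: 68.4 mi
Alpha: 71.7 mi
The fourth-nearest is Charlie at 62.2 mi.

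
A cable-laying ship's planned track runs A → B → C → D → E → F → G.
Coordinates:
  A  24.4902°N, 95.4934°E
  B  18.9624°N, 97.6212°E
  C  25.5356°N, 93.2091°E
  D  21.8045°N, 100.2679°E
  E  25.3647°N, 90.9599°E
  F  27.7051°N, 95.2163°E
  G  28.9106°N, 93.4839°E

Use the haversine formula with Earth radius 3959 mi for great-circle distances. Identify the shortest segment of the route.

Leg distances:
A→B: 405.6 mi
B→C: 534.6 mi
C→D: 515.6 mi
D→E: 638.5 mi
E→F: 308.8 mi
F→G: 134.3 mi
The shortest leg is F–G at 134.3 mi.

F–G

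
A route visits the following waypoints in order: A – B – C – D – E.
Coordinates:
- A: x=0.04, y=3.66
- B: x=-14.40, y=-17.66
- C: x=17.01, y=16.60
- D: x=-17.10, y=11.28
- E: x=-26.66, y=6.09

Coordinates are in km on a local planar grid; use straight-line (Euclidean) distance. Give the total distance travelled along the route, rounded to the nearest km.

Leg distances:
A→B: 25.7 km  (cumulative 25.7 km)
B→C: 46.5 km  (cumulative 72.2 km)
C→D: 34.5 km  (cumulative 106.8 km)
D→E: 10.9 km  (cumulative 117.6 km)
Total route length ≈ 118 km.

118 km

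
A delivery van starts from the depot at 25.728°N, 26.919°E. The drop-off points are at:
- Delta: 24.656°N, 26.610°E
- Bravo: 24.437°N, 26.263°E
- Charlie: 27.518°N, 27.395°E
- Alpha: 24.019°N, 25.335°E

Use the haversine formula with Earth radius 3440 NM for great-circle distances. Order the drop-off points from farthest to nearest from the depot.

Distances from the depot:
Alpha 24.019°N, 25.335°E: 134.1 NM
Charlie 27.518°N, 27.395°E: 110.5 NM
Bravo 24.437°N, 26.263°E: 85.3 NM
Delta 24.656°N, 26.610°E: 66.5 NM

Alpha, Charlie, Bravo, Delta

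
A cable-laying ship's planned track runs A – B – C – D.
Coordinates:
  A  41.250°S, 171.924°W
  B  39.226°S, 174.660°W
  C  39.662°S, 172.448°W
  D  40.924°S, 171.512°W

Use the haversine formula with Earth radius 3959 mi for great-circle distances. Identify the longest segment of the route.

Leg distances:
A→B: 200.9 mi
B→C: 121.8 mi
C→D: 100.2 mi
The longest leg is A–B at 200.9 mi.

A–B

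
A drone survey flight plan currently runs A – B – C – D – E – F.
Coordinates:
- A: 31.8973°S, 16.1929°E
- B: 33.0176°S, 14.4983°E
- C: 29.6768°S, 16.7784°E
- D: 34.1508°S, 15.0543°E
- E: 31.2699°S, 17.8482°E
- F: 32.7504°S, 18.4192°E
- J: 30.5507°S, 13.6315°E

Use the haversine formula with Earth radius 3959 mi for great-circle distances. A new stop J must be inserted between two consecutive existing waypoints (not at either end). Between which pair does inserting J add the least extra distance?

between B and C

Added distance for inserting J between each consecutive pair:
A–B: 230.0 mi
B–C: 108.3 mi
C–D: 134.5 mi
D–E: 260.2 mi
E–F: 467.2 mi
Smallest added distance is 108.3 mi, inserting between B and C.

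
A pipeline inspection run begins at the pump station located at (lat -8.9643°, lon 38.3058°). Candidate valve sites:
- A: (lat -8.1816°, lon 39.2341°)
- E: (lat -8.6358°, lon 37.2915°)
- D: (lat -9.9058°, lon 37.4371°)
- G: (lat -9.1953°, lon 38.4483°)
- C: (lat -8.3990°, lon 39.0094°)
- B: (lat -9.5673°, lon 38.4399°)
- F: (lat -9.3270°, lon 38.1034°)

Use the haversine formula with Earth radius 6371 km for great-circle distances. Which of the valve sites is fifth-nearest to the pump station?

E

Distance to each, sorted:
G: 30.1 km
F: 46.0 km
B: 68.6 km
C: 99.7 km
E: 117.3 km
A: 134.1 km
D: 141.6 km
The fifth-nearest is E at 117.3 km.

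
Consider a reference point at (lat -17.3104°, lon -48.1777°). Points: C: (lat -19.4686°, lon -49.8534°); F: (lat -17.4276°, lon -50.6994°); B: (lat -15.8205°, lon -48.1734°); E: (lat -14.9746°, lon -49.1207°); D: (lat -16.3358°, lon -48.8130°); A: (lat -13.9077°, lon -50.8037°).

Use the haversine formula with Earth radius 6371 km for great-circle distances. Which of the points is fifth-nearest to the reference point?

C

Distance to each, sorted:
D: 127.7 km
B: 165.7 km
F: 267.9 km
E: 278.6 km
C: 298.1 km
A: 471.4 km
The fifth-nearest is C at 298.1 km.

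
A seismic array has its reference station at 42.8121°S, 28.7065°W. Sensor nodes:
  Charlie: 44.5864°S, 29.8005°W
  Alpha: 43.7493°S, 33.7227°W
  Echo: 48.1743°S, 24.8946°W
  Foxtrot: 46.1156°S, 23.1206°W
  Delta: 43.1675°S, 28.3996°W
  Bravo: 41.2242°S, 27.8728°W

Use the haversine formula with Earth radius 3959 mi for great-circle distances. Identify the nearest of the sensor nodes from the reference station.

Delta

Distance to each, sorted:
Delta: 29.0 mi
Bravo: 117.8 mi
Charlie: 134.2 mi
Alpha: 260.5 mi
Foxtrot: 357.6 mi
Echo: 413.8 mi
The nearest is Delta at 29.0 mi.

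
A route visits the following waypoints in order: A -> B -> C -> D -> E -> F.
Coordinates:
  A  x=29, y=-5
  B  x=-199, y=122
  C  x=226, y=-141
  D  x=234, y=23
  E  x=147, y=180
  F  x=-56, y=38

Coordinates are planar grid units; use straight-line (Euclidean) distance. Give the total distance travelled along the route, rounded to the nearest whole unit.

1352

Leg distances:
A→B: 261.0  (cumulative 261.0)
B→C: 499.8  (cumulative 760.8)
C→D: 164.2  (cumulative 925.0)
D→E: 179.5  (cumulative 1104.5)
E→F: 247.7  (cumulative 1352.2)
Total route length ≈ 1352.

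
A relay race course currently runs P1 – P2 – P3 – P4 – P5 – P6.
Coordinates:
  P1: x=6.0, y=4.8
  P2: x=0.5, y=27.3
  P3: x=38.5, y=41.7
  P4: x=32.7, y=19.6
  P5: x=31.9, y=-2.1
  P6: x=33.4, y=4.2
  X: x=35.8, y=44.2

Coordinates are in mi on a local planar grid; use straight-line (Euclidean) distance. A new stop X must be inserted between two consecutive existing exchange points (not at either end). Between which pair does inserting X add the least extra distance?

between P2 and P3

Added distance for inserting X between each consecutive pair:
P1–P2: 65.4 mi
P2–P3: 2.2 mi
P3–P4: 5.6 mi
P4–P5: 49.5 mi
P5–P6: 80.1 mi
Smallest added distance is 2.2 mi, inserting between P2 and P3.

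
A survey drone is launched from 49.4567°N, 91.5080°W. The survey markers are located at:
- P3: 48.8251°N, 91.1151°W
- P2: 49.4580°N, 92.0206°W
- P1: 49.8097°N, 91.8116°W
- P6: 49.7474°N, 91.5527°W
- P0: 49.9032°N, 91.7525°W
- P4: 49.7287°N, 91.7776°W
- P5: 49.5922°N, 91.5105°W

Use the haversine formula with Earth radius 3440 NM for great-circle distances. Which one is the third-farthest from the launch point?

Distance to each, sorted:
P3: 40.9 NM
P0: 28.4 NM
P1: 24.3 NM
P2: 20.0 NM
P4: 19.4 NM
P6: 17.5 NM
P5: 8.1 NM
The third-farthest is P1 at 24.3 NM.

P1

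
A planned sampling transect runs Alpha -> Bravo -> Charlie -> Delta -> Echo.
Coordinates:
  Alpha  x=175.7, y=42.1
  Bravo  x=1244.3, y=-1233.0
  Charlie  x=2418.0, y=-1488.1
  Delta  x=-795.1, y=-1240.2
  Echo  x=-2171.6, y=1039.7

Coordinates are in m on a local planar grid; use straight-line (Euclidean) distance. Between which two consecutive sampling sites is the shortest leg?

Leg distances:
Alpha→Bravo: 1663.7 m
Bravo→Charlie: 1201.1 m
Charlie→Delta: 3222.6 m
Delta→Echo: 2663.2 m
The shortest leg is Bravo–Charlie at 1201.1 m.

Bravo–Charlie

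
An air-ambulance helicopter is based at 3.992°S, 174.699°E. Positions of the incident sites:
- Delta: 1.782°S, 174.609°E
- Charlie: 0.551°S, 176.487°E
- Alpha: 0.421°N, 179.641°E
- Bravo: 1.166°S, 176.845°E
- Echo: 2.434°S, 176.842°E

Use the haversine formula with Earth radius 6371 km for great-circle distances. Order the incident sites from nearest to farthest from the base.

Computing each great-circle distance from 3.992°S, 174.699°E:
Delta 1.782°S, 174.609°E: 245.9 km
Echo 2.434°S, 176.842°E: 294.3 km
Bravo 1.166°S, 176.845°E: 394.4 km
Charlie 0.551°S, 176.487°E: 431.1 km
Alpha 0.421°N, 179.641°E: 736.4 km

Delta, Echo, Bravo, Charlie, Alpha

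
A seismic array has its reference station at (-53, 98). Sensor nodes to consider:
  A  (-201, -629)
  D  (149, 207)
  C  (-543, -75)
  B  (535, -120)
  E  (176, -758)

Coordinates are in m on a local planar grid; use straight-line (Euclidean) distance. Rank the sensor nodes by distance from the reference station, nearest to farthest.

Distance from the reference station at (-53, 98) to each:
D (149, 207): 229.5 m
C (-543, -75): 519.6 m
B (535, -120): 627.1 m
A (-201, -629): 741.9 m
E (176, -758): 886.1 m

D, C, B, A, E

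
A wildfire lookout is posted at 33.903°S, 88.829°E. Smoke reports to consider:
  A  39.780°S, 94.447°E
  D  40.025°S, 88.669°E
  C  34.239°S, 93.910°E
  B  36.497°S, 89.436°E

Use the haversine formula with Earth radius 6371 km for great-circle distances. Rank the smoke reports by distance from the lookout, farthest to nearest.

Distances from the lookout:
A 39.780°S, 94.447°E: 822.4 km
D 40.025°S, 88.669°E: 680.9 km
C 34.239°S, 93.910°E: 469.4 km
B 36.497°S, 89.436°E: 293.7 km

A, D, C, B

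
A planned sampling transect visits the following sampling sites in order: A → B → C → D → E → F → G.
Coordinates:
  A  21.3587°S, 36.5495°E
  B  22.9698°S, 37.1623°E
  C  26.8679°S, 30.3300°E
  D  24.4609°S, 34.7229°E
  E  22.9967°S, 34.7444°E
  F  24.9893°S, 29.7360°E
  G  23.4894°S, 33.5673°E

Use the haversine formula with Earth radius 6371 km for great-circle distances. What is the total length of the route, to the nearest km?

2659 km

Leg distances:
A→B: 189.9 km  (cumulative 189.9 km)
B→C: 813.7 km  (cumulative 1003.7 km)
C→D: 515.2 km  (cumulative 1518.9 km)
D→E: 162.8 km  (cumulative 1681.7 km)
E→F: 554.9 km  (cumulative 2236.6 km)
F→G: 422.7 km  (cumulative 2659.3 km)
Total route length ≈ 2659 km.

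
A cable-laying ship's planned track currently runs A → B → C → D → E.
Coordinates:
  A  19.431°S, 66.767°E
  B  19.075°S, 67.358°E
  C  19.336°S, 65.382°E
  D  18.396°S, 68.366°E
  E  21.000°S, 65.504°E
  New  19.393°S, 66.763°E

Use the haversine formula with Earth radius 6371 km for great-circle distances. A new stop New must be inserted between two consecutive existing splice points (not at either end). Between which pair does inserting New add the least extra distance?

between A and B

Added distance for inserting New between each consecutive pair:
A–B: 2.4 km
B–C: 7.3 km
C–D: 15.9 km
D–E: 7.0 km
Smallest added distance is 2.4 km, inserting between A and B.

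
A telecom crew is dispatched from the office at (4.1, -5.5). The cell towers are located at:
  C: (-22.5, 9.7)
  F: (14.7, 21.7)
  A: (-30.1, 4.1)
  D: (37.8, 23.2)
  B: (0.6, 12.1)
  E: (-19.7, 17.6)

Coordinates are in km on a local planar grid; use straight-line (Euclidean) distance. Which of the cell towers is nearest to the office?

Distance to each, sorted:
B: 17.9 km
F: 29.2 km
C: 30.6 km
E: 33.2 km
A: 35.5 km
D: 44.3 km
The nearest is B at 17.9 km.

B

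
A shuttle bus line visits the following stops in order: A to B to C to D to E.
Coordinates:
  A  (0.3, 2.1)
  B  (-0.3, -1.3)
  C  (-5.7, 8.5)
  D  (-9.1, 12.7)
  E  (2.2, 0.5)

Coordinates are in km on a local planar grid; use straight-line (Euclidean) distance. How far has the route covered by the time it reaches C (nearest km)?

15 km

Leg distances:
A→B: 3.5 km  (cumulative 3.5 km)
B→C: 11.2 km  (cumulative 14.6 km)
Cumulative distance at C ≈ 15 km.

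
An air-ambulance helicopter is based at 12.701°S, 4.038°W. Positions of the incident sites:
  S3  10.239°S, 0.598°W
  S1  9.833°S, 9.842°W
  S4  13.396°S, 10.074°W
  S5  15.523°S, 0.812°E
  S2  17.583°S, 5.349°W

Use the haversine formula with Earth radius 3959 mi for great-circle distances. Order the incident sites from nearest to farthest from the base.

Computing each great-circle distance from 12.701°S, 4.038°W:
S3 10.239°S, 0.598°W: 288.4 mi
S2 17.583°S, 5.349°W: 348.5 mi
S5 15.523°S, 0.812°E: 379.0 mi
S4 13.396°S, 10.074°W: 409.1 mi
S1 9.833°S, 9.842°W: 440.4 mi

S3, S2, S5, S4, S1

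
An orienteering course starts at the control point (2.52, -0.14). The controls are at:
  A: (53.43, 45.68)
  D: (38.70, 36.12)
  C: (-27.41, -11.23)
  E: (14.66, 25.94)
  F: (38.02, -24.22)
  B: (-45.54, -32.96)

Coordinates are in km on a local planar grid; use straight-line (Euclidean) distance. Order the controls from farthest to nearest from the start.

Distances from the start:
A (53.43, 45.68): 68.5 km
B (-45.54, -32.96): 58.2 km
D (38.70, 36.12): 51.2 km
F (38.02, -24.22): 42.9 km
C (-27.41, -11.23): 31.9 km
E (14.66, 25.94): 28.8 km

A, B, D, F, C, E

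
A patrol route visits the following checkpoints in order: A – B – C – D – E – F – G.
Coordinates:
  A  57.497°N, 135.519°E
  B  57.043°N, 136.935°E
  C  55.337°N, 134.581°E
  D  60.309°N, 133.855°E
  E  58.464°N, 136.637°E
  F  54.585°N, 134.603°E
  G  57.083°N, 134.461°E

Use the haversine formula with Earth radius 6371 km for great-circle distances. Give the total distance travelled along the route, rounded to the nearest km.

1878 km

Leg distances:
A→B: 99.0 km  (cumulative 99.0 km)
B→C: 239.1 km  (cumulative 338.1 km)
C→D: 554.5 km  (cumulative 892.6 km)
D→E: 258.6 km  (cumulative 1151.2 km)
E→F: 449.0 km  (cumulative 1600.2 km)
F→G: 277.9 km  (cumulative 1878.1 km)
Total route length ≈ 1878 km.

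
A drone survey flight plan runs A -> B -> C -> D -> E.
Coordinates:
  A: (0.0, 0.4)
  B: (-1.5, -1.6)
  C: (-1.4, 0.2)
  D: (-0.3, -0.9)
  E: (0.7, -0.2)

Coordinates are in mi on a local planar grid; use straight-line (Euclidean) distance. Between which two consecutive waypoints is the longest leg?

Leg distances:
A→B: 2.5 mi
B→C: 1.8 mi
C→D: 1.6 mi
D→E: 1.2 mi
The longest leg is A–B at 2.5 mi.

A–B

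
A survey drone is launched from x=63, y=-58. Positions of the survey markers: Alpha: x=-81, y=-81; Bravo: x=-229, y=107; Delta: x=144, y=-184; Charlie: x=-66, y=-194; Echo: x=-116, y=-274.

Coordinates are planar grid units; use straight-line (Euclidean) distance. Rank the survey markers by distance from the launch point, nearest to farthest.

Distances from the launch point:
Alpha x=-81, y=-81: 145.8
Delta x=144, y=-184: 149.8
Charlie x=-66, y=-194: 187.4
Echo x=-116, y=-274: 280.5
Bravo x=-229, y=107: 335.4

Alpha, Delta, Charlie, Echo, Bravo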